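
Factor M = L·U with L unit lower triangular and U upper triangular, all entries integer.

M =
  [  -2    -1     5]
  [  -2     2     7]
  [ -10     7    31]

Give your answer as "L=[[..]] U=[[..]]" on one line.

L=[[1,0,0],[1,1,0],[5,4,1]] U=[[-2,-1,5],[0,3,2],[0,0,-2]]

  R1 -= 1·R0 → [0,3,2]
  R2 -= 5·R0 → [0,12,6]
  R2 -= 4·R1 → [0,0,-2]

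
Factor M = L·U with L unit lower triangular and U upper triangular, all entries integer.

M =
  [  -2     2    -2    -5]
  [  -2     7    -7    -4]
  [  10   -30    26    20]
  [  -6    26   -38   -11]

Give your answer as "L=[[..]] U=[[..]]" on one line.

  r1 -= 1·r0 → [0,5,-5,1]
  r2 -= -5·r0 → [0,-20,16,-5]
  r3 -= 3·r0 → [0,20,-32,4]
  r2 -= -4·r1 → [0,0,-4,-1]
  r3 -= 4·r1 → [0,0,-12,0]
  r3 -= 3·r2 → [0,0,0,3]

L=[[1,0,0,0],[1,1,0,0],[-5,-4,1,0],[3,4,3,1]] U=[[-2,2,-2,-5],[0,5,-5,1],[0,0,-4,-1],[0,0,0,3]]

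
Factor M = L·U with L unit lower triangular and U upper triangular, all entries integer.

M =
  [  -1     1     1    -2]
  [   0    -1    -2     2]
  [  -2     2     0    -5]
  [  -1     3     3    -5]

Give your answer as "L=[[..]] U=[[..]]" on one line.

L=[[1,0,0,0],[0,1,0,0],[2,0,1,0],[1,-2,1,1]] U=[[-1,1,1,-2],[0,-1,-2,2],[0,0,-2,-1],[0,0,0,2]]

  R1 -= 0·R0 → [0,-1,-2,2]
  R2 -= 2·R0 → [0,0,-2,-1]
  R3 -= 1·R0 → [0,2,2,-3]
  R2 -= 0·R1 → [0,0,-2,-1]
  R3 -= -2·R1 → [0,0,-2,1]
  R3 -= 1·R2 → [0,0,0,2]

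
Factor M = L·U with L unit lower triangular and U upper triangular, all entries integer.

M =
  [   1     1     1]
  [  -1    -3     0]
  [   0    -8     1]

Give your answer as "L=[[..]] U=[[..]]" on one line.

L=[[1,0,0],[-1,1,0],[0,4,1]] U=[[1,1,1],[0,-2,1],[0,0,-3]]

  R1 -= -1·R0 → [0,-2,1]
  R2 -= 0·R0 → [0,-8,1]
  R2 -= 4·R1 → [0,0,-3]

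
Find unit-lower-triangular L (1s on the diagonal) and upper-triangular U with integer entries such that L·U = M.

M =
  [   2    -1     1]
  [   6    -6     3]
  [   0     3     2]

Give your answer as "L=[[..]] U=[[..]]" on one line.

L=[[1,0,0],[3,1,0],[0,-1,1]] U=[[2,-1,1],[0,-3,0],[0,0,2]]

  r1 -= 3·r0 → [0,-3,0]
  r2 -= 0·r0 → [0,3,2]
  r2 -= -1·r1 → [0,0,2]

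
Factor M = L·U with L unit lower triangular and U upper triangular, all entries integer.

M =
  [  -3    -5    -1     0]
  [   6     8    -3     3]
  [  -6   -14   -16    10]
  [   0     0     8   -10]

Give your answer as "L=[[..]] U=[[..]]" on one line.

  r1 -= -2·r0 → [0,-2,-5,3]
  r2 -= 2·r0 → [0,-4,-14,10]
  r3 -= 0·r0 → [0,0,8,-10]
  r2 -= 2·r1 → [0,0,-4,4]
  r3 -= 0·r1 → [0,0,8,-10]
  r3 -= -2·r2 → [0,0,0,-2]

L=[[1,0,0,0],[-2,1,0,0],[2,2,1,0],[0,0,-2,1]] U=[[-3,-5,-1,0],[0,-2,-5,3],[0,0,-4,4],[0,0,0,-2]]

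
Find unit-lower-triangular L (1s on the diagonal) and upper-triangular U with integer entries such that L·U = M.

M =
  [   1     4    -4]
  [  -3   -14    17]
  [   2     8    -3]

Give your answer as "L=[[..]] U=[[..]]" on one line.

  R1 -= -3·R0 → [0,-2,5]
  R2 -= 2·R0 → [0,0,5]
  R2 -= 0·R1 → [0,0,5]

L=[[1,0,0],[-3,1,0],[2,0,1]] U=[[1,4,-4],[0,-2,5],[0,0,5]]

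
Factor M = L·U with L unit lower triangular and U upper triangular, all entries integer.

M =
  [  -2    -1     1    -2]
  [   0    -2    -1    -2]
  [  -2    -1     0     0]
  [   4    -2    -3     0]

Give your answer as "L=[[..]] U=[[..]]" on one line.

  R1 -= 0·R0 → [0,-2,-1,-2]
  R2 -= 1·R0 → [0,0,-1,2]
  R3 -= -2·R0 → [0,-4,-1,-4]
  R2 -= 0·R1 → [0,0,-1,2]
  R3 -= 2·R1 → [0,0,1,0]
  R3 -= -1·R2 → [0,0,0,2]

L=[[1,0,0,0],[0,1,0,0],[1,0,1,0],[-2,2,-1,1]] U=[[-2,-1,1,-2],[0,-2,-1,-2],[0,0,-1,2],[0,0,0,2]]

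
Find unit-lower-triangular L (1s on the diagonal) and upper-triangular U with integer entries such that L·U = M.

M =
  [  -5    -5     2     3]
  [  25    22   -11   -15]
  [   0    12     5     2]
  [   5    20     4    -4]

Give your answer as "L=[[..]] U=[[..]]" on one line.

  row1 -= -5·row0 → [0,-3,-1,0]
  row2 -= 0·row0 → [0,12,5,2]
  row3 -= -1·row0 → [0,15,6,-1]
  row2 -= -4·row1 → [0,0,1,2]
  row3 -= -5·row1 → [0,0,1,-1]
  row3 -= 1·row2 → [0,0,0,-3]

L=[[1,0,0,0],[-5,1,0,0],[0,-4,1,0],[-1,-5,1,1]] U=[[-5,-5,2,3],[0,-3,-1,0],[0,0,1,2],[0,0,0,-3]]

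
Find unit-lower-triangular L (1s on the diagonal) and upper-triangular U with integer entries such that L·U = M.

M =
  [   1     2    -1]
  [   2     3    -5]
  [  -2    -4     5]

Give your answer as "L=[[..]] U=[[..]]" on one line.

  R1 -= 2·R0 → [0,-1,-3]
  R2 -= -2·R0 → [0,0,3]
  R2 -= 0·R1 → [0,0,3]

L=[[1,0,0],[2,1,0],[-2,0,1]] U=[[1,2,-1],[0,-1,-3],[0,0,3]]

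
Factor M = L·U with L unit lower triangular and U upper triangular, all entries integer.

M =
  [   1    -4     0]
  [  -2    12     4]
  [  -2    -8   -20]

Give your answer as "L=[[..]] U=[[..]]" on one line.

L=[[1,0,0],[-2,1,0],[-2,-4,1]] U=[[1,-4,0],[0,4,4],[0,0,-4]]

  R1 -= -2·R0 → [0,4,4]
  R2 -= -2·R0 → [0,-16,-20]
  R2 -= -4·R1 → [0,0,-4]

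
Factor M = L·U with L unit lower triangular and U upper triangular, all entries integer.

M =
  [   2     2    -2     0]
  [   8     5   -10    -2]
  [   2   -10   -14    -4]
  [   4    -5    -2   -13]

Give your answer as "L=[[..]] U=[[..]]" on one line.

  row1 -= 4·row0 → [0,-3,-2,-2]
  row2 -= 1·row0 → [0,-12,-12,-4]
  row3 -= 2·row0 → [0,-9,2,-13]
  row2 -= 4·row1 → [0,0,-4,4]
  row3 -= 3·row1 → [0,0,8,-7]
  row3 -= -2·row2 → [0,0,0,1]

L=[[1,0,0,0],[4,1,0,0],[1,4,1,0],[2,3,-2,1]] U=[[2,2,-2,0],[0,-3,-2,-2],[0,0,-4,4],[0,0,0,1]]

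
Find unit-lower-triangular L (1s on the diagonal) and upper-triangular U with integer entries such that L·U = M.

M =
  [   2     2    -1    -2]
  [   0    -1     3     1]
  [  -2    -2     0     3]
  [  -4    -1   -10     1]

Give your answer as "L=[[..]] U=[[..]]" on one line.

L=[[1,0,0,0],[0,1,0,0],[-1,0,1,0],[-2,-3,3,1]] U=[[2,2,-1,-2],[0,-1,3,1],[0,0,-1,1],[0,0,0,-3]]

  R1 -= 0·R0 → [0,-1,3,1]
  R2 -= -1·R0 → [0,0,-1,1]
  R3 -= -2·R0 → [0,3,-12,-3]
  R2 -= 0·R1 → [0,0,-1,1]
  R3 -= -3·R1 → [0,0,-3,0]
  R3 -= 3·R2 → [0,0,0,-3]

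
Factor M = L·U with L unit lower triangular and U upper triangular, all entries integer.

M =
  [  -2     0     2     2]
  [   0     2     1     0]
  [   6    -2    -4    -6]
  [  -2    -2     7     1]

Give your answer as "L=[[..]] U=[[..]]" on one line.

  r1 -= 0·r0 → [0,2,1,0]
  r2 -= -3·r0 → [0,-2,2,0]
  r3 -= 1·r0 → [0,-2,5,-1]
  r2 -= -1·r1 → [0,0,3,0]
  r3 -= -1·r1 → [0,0,6,-1]
  r3 -= 2·r2 → [0,0,0,-1]

L=[[1,0,0,0],[0,1,0,0],[-3,-1,1,0],[1,-1,2,1]] U=[[-2,0,2,2],[0,2,1,0],[0,0,3,0],[0,0,0,-1]]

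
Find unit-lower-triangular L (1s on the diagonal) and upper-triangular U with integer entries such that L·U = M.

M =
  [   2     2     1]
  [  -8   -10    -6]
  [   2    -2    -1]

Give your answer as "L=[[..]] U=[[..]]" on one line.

  row1 -= -4·row0 → [0,-2,-2]
  row2 -= 1·row0 → [0,-4,-2]
  row2 -= 2·row1 → [0,0,2]

L=[[1,0,0],[-4,1,0],[1,2,1]] U=[[2,2,1],[0,-2,-2],[0,0,2]]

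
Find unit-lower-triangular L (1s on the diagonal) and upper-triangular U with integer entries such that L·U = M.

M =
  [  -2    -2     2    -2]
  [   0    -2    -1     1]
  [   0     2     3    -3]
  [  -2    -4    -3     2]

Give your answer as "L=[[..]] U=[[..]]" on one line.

  r1 -= 0·r0 → [0,-2,-1,1]
  r2 -= 0·r0 → [0,2,3,-3]
  r3 -= 1·r0 → [0,-2,-5,4]
  r2 -= -1·r1 → [0,0,2,-2]
  r3 -= 1·r1 → [0,0,-4,3]
  r3 -= -2·r2 → [0,0,0,-1]

L=[[1,0,0,0],[0,1,0,0],[0,-1,1,0],[1,1,-2,1]] U=[[-2,-2,2,-2],[0,-2,-1,1],[0,0,2,-2],[0,0,0,-1]]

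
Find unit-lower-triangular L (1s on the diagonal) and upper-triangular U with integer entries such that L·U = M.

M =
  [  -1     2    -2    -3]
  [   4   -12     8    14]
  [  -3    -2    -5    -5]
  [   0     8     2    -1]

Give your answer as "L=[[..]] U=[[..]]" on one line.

L=[[1,0,0,0],[-4,1,0,0],[3,2,1,0],[0,-2,2,1]] U=[[-1,2,-2,-3],[0,-4,0,2],[0,0,1,0],[0,0,0,3]]

  R1 -= -4·R0 → [0,-4,0,2]
  R2 -= 3·R0 → [0,-8,1,4]
  R3 -= 0·R0 → [0,8,2,-1]
  R2 -= 2·R1 → [0,0,1,0]
  R3 -= -2·R1 → [0,0,2,3]
  R3 -= 2·R2 → [0,0,0,3]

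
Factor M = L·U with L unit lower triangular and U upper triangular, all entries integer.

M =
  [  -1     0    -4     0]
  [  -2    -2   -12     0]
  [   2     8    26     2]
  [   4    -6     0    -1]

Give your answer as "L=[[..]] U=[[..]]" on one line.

L=[[1,0,0,0],[2,1,0,0],[-2,-4,1,0],[-4,3,-2,1]] U=[[-1,0,-4,0],[0,-2,-4,0],[0,0,2,2],[0,0,0,3]]

  row1 -= 2·row0 → [0,-2,-4,0]
  row2 -= -2·row0 → [0,8,18,2]
  row3 -= -4·row0 → [0,-6,-16,-1]
  row2 -= -4·row1 → [0,0,2,2]
  row3 -= 3·row1 → [0,0,-4,-1]
  row3 -= -2·row2 → [0,0,0,3]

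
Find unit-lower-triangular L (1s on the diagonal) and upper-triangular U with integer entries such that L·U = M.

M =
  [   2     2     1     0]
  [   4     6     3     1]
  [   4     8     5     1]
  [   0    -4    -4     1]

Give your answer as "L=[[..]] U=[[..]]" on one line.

  R1 -= 2·R0 → [0,2,1,1]
  R2 -= 2·R0 → [0,4,3,1]
  R3 -= 0·R0 → [0,-4,-4,1]
  R2 -= 2·R1 → [0,0,1,-1]
  R3 -= -2·R1 → [0,0,-2,3]
  R3 -= -2·R2 → [0,0,0,1]

L=[[1,0,0,0],[2,1,0,0],[2,2,1,0],[0,-2,-2,1]] U=[[2,2,1,0],[0,2,1,1],[0,0,1,-1],[0,0,0,1]]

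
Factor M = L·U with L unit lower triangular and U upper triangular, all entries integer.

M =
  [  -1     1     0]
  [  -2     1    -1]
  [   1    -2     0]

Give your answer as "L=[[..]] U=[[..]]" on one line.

  row1 -= 2·row0 → [0,-1,-1]
  row2 -= -1·row0 → [0,-1,0]
  row2 -= 1·row1 → [0,0,1]

L=[[1,0,0],[2,1,0],[-1,1,1]] U=[[-1,1,0],[0,-1,-1],[0,0,1]]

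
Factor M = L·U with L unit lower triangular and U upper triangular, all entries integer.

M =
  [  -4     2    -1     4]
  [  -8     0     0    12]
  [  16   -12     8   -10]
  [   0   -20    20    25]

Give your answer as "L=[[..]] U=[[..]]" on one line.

  R1 -= 2·R0 → [0,-4,2,4]
  R2 -= -4·R0 → [0,-4,4,6]
  R3 -= 0·R0 → [0,-20,20,25]
  R2 -= 1·R1 → [0,0,2,2]
  R3 -= 5·R1 → [0,0,10,5]
  R3 -= 5·R2 → [0,0,0,-5]

L=[[1,0,0,0],[2,1,0,0],[-4,1,1,0],[0,5,5,1]] U=[[-4,2,-1,4],[0,-4,2,4],[0,0,2,2],[0,0,0,-5]]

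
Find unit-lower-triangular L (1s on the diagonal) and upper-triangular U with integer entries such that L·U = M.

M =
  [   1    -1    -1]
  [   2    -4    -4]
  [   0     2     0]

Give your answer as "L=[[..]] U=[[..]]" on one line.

  R1 -= 2·R0 → [0,-2,-2]
  R2 -= 0·R0 → [0,2,0]
  R2 -= -1·R1 → [0,0,-2]

L=[[1,0,0],[2,1,0],[0,-1,1]] U=[[1,-1,-1],[0,-2,-2],[0,0,-2]]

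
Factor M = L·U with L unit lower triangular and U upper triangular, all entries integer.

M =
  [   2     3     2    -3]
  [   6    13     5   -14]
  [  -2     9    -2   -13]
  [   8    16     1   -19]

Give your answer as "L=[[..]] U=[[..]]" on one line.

L=[[1,0,0,0],[3,1,0,0],[-1,3,1,0],[4,1,-2,1]] U=[[2,3,2,-3],[0,4,-1,-5],[0,0,3,-1],[0,0,0,-4]]

  r1 -= 3·r0 → [0,4,-1,-5]
  r2 -= -1·r0 → [0,12,0,-16]
  r3 -= 4·r0 → [0,4,-7,-7]
  r2 -= 3·r1 → [0,0,3,-1]
  r3 -= 1·r1 → [0,0,-6,-2]
  r3 -= -2·r2 → [0,0,0,-4]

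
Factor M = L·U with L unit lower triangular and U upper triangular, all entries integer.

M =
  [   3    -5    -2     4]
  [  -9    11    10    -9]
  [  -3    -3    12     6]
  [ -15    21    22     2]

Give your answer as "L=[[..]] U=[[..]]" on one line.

L=[[1,0,0,0],[-3,1,0,0],[-1,2,1,0],[-5,1,4,1]] U=[[3,-5,-2,4],[0,-4,4,3],[0,0,2,4],[0,0,0,3]]

  row1 -= -3·row0 → [0,-4,4,3]
  row2 -= -1·row0 → [0,-8,10,10]
  row3 -= -5·row0 → [0,-4,12,22]
  row2 -= 2·row1 → [0,0,2,4]
  row3 -= 1·row1 → [0,0,8,19]
  row3 -= 4·row2 → [0,0,0,3]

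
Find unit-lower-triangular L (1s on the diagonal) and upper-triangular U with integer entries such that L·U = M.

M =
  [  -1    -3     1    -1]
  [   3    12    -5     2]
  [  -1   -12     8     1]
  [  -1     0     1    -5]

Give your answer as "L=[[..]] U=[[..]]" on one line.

L=[[1,0,0,0],[-3,1,0,0],[1,-3,1,0],[1,1,2,1]] U=[[-1,-3,1,-1],[0,3,-2,-1],[0,0,1,-1],[0,0,0,-1]]

  R1 -= -3·R0 → [0,3,-2,-1]
  R2 -= 1·R0 → [0,-9,7,2]
  R3 -= 1·R0 → [0,3,0,-4]
  R2 -= -3·R1 → [0,0,1,-1]
  R3 -= 1·R1 → [0,0,2,-3]
  R3 -= 2·R2 → [0,0,0,-1]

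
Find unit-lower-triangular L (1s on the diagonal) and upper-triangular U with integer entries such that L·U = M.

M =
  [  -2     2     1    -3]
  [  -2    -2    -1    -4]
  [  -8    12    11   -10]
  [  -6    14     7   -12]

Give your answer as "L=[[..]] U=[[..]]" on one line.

L=[[1,0,0,0],[1,1,0,0],[4,-1,1,0],[3,-2,0,1]] U=[[-2,2,1,-3],[0,-4,-2,-1],[0,0,5,1],[0,0,0,-5]]

  R1 -= 1·R0 → [0,-4,-2,-1]
  R2 -= 4·R0 → [0,4,7,2]
  R3 -= 3·R0 → [0,8,4,-3]
  R2 -= -1·R1 → [0,0,5,1]
  R3 -= -2·R1 → [0,0,0,-5]
  R3 -= 0·R2 → [0,0,0,-5]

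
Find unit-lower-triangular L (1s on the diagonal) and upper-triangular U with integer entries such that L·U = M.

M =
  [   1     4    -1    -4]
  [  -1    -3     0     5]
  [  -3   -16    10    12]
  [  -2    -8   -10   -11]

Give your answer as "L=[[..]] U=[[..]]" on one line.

L=[[1,0,0,0],[-1,1,0,0],[-3,-4,1,0],[-2,0,-4,1]] U=[[1,4,-1,-4],[0,1,-1,1],[0,0,3,4],[0,0,0,-3]]

  row1 -= -1·row0 → [0,1,-1,1]
  row2 -= -3·row0 → [0,-4,7,0]
  row3 -= -2·row0 → [0,0,-12,-19]
  row2 -= -4·row1 → [0,0,3,4]
  row3 -= 0·row1 → [0,0,-12,-19]
  row3 -= -4·row2 → [0,0,0,-3]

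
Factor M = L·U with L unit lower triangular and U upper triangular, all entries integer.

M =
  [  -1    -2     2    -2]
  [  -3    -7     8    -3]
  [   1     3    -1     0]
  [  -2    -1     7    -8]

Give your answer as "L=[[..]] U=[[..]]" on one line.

  R1 -= 3·R0 → [0,-1,2,3]
  R2 -= -1·R0 → [0,1,1,-2]
  R3 -= 2·R0 → [0,3,3,-4]
  R2 -= -1·R1 → [0,0,3,1]
  R3 -= -3·R1 → [0,0,9,5]
  R3 -= 3·R2 → [0,0,0,2]

L=[[1,0,0,0],[3,1,0,0],[-1,-1,1,0],[2,-3,3,1]] U=[[-1,-2,2,-2],[0,-1,2,3],[0,0,3,1],[0,0,0,2]]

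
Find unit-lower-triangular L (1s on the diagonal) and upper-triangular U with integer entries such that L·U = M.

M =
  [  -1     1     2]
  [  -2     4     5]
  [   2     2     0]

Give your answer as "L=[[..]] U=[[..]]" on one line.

L=[[1,0,0],[2,1,0],[-2,2,1]] U=[[-1,1,2],[0,2,1],[0,0,2]]

  r1 -= 2·r0 → [0,2,1]
  r2 -= -2·r0 → [0,4,4]
  r2 -= 2·r1 → [0,0,2]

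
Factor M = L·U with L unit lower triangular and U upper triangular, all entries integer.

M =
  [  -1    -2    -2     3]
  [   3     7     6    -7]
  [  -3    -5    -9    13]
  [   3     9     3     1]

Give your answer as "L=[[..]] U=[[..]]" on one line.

  R1 -= -3·R0 → [0,1,0,2]
  R2 -= 3·R0 → [0,1,-3,4]
  R3 -= -3·R0 → [0,3,-3,10]
  R2 -= 1·R1 → [0,0,-3,2]
  R3 -= 3·R1 → [0,0,-3,4]
  R3 -= 1·R2 → [0,0,0,2]

L=[[1,0,0,0],[-3,1,0,0],[3,1,1,0],[-3,3,1,1]] U=[[-1,-2,-2,3],[0,1,0,2],[0,0,-3,2],[0,0,0,2]]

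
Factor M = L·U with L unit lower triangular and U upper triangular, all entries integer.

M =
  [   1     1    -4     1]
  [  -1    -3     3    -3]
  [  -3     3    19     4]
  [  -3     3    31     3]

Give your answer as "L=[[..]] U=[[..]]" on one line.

  row1 -= -1·row0 → [0,-2,-1,-2]
  row2 -= -3·row0 → [0,6,7,7]
  row3 -= -3·row0 → [0,6,19,6]
  row2 -= -3·row1 → [0,0,4,1]
  row3 -= -3·row1 → [0,0,16,0]
  row3 -= 4·row2 → [0,0,0,-4]

L=[[1,0,0,0],[-1,1,0,0],[-3,-3,1,0],[-3,-3,4,1]] U=[[1,1,-4,1],[0,-2,-1,-2],[0,0,4,1],[0,0,0,-4]]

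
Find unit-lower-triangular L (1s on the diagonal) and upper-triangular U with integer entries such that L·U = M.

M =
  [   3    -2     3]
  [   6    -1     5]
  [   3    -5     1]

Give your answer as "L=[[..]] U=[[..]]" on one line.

L=[[1,0,0],[2,1,0],[1,-1,1]] U=[[3,-2,3],[0,3,-1],[0,0,-3]]

  row1 -= 2·row0 → [0,3,-1]
  row2 -= 1·row0 → [0,-3,-2]
  row2 -= -1·row1 → [0,0,-3]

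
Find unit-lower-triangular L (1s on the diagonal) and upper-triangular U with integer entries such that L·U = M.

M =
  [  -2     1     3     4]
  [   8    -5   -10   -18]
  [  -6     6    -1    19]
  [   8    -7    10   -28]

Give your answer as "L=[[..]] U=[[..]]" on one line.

L=[[1,0,0,0],[-4,1,0,0],[3,-3,1,0],[-4,3,-4,1]] U=[[-2,1,3,4],[0,-1,2,-2],[0,0,-4,1],[0,0,0,-2]]

  r1 -= -4·r0 → [0,-1,2,-2]
  r2 -= 3·r0 → [0,3,-10,7]
  r3 -= -4·r0 → [0,-3,22,-12]
  r2 -= -3·r1 → [0,0,-4,1]
  r3 -= 3·r1 → [0,0,16,-6]
  r3 -= -4·r2 → [0,0,0,-2]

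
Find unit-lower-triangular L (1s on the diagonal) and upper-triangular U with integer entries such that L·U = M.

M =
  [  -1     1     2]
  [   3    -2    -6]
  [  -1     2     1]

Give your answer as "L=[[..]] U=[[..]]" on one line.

  R1 -= -3·R0 → [0,1,0]
  R2 -= 1·R0 → [0,1,-1]
  R2 -= 1·R1 → [0,0,-1]

L=[[1,0,0],[-3,1,0],[1,1,1]] U=[[-1,1,2],[0,1,0],[0,0,-1]]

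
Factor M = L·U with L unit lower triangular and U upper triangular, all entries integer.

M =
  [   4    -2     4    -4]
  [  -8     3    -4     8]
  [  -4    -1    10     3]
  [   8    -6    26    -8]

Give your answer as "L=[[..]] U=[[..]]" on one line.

L=[[1,0,0,0],[-2,1,0,0],[-1,3,1,0],[2,2,5,1]] U=[[4,-2,4,-4],[0,-1,4,0],[0,0,2,-1],[0,0,0,5]]

  row1 -= -2·row0 → [0,-1,4,0]
  row2 -= -1·row0 → [0,-3,14,-1]
  row3 -= 2·row0 → [0,-2,18,0]
  row2 -= 3·row1 → [0,0,2,-1]
  row3 -= 2·row1 → [0,0,10,0]
  row3 -= 5·row2 → [0,0,0,5]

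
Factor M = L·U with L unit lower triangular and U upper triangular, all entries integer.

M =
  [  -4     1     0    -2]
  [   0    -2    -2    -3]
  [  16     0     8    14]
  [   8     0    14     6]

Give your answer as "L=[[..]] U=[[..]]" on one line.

  R1 -= 0·R0 → [0,-2,-2,-3]
  R2 -= -4·R0 → [0,4,8,6]
  R3 -= -2·R0 → [0,2,14,2]
  R2 -= -2·R1 → [0,0,4,0]
  R3 -= -1·R1 → [0,0,12,-1]
  R3 -= 3·R2 → [0,0,0,-1]

L=[[1,0,0,0],[0,1,0,0],[-4,-2,1,0],[-2,-1,3,1]] U=[[-4,1,0,-2],[0,-2,-2,-3],[0,0,4,0],[0,0,0,-1]]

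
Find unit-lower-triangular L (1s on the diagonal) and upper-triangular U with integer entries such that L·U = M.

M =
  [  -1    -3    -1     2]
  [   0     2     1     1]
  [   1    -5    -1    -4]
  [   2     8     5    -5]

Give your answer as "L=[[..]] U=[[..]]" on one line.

  row1 -= 0·row0 → [0,2,1,1]
  row2 -= -1·row0 → [0,-8,-2,-2]
  row3 -= -2·row0 → [0,2,3,-1]
  row2 -= -4·row1 → [0,0,2,2]
  row3 -= 1·row1 → [0,0,2,-2]
  row3 -= 1·row2 → [0,0,0,-4]

L=[[1,0,0,0],[0,1,0,0],[-1,-4,1,0],[-2,1,1,1]] U=[[-1,-3,-1,2],[0,2,1,1],[0,0,2,2],[0,0,0,-4]]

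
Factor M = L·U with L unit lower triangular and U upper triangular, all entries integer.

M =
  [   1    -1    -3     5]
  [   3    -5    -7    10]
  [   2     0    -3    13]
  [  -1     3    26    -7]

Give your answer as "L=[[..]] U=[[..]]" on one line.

L=[[1,0,0,0],[3,1,0,0],[2,-1,1,0],[-1,-1,5,1]] U=[[1,-1,-3,5],[0,-2,2,-5],[0,0,5,-2],[0,0,0,3]]

  r1 -= 3·r0 → [0,-2,2,-5]
  r2 -= 2·r0 → [0,2,3,3]
  r3 -= -1·r0 → [0,2,23,-2]
  r2 -= -1·r1 → [0,0,5,-2]
  r3 -= -1·r1 → [0,0,25,-7]
  r3 -= 5·r2 → [0,0,0,3]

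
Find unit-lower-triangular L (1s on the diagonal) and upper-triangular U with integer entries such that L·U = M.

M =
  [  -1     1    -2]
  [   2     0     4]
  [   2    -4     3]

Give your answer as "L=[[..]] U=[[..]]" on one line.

  R1 -= -2·R0 → [0,2,0]
  R2 -= -2·R0 → [0,-2,-1]
  R2 -= -1·R1 → [0,0,-1]

L=[[1,0,0],[-2,1,0],[-2,-1,1]] U=[[-1,1,-2],[0,2,0],[0,0,-1]]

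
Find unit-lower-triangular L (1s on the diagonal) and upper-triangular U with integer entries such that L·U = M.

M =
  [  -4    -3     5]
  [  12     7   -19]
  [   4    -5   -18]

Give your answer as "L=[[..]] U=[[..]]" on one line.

L=[[1,0,0],[-3,1,0],[-1,4,1]] U=[[-4,-3,5],[0,-2,-4],[0,0,3]]

  row1 -= -3·row0 → [0,-2,-4]
  row2 -= -1·row0 → [0,-8,-13]
  row2 -= 4·row1 → [0,0,3]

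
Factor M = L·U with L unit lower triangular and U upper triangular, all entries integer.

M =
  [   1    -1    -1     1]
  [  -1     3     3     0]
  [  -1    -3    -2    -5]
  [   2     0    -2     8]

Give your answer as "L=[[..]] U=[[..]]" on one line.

L=[[1,0,0,0],[-1,1,0,0],[-1,-2,1,0],[2,1,-2,1]] U=[[1,-1,-1,1],[0,2,2,1],[0,0,1,-2],[0,0,0,1]]

  R1 -= -1·R0 → [0,2,2,1]
  R2 -= -1·R0 → [0,-4,-3,-4]
  R3 -= 2·R0 → [0,2,0,6]
  R2 -= -2·R1 → [0,0,1,-2]
  R3 -= 1·R1 → [0,0,-2,5]
  R3 -= -2·R2 → [0,0,0,1]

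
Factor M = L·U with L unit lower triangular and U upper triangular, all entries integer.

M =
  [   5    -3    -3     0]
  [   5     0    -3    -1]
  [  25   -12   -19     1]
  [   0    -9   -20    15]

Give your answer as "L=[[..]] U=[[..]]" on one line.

L=[[1,0,0,0],[1,1,0,0],[5,1,1,0],[0,-3,5,1]] U=[[5,-3,-3,0],[0,3,0,-1],[0,0,-4,2],[0,0,0,2]]

  r1 -= 1·r0 → [0,3,0,-1]
  r2 -= 5·r0 → [0,3,-4,1]
  r3 -= 0·r0 → [0,-9,-20,15]
  r2 -= 1·r1 → [0,0,-4,2]
  r3 -= -3·r1 → [0,0,-20,12]
  r3 -= 5·r2 → [0,0,0,2]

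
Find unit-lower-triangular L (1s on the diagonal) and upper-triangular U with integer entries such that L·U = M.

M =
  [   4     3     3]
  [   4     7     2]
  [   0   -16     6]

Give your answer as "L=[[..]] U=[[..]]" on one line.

  r1 -= 1·r0 → [0,4,-1]
  r2 -= 0·r0 → [0,-16,6]
  r2 -= -4·r1 → [0,0,2]

L=[[1,0,0],[1,1,0],[0,-4,1]] U=[[4,3,3],[0,4,-1],[0,0,2]]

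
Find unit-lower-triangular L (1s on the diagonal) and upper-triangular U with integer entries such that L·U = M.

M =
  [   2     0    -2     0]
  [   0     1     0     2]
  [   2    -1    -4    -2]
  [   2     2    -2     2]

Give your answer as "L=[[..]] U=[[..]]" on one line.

L=[[1,0,0,0],[0,1,0,0],[1,-1,1,0],[1,2,0,1]] U=[[2,0,-2,0],[0,1,0,2],[0,0,-2,0],[0,0,0,-2]]

  row1 -= 0·row0 → [0,1,0,2]
  row2 -= 1·row0 → [0,-1,-2,-2]
  row3 -= 1·row0 → [0,2,0,2]
  row2 -= -1·row1 → [0,0,-2,0]
  row3 -= 2·row1 → [0,0,0,-2]
  row3 -= 0·row2 → [0,0,0,-2]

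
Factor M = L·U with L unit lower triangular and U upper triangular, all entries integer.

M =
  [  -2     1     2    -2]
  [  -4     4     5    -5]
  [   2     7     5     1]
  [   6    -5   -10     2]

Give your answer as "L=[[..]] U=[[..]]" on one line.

  r1 -= 2·r0 → [0,2,1,-1]
  r2 -= -1·r0 → [0,8,7,-1]
  r3 -= -3·r0 → [0,-2,-4,-4]
  r2 -= 4·r1 → [0,0,3,3]
  r3 -= -1·r1 → [0,0,-3,-5]
  r3 -= -1·r2 → [0,0,0,-2]

L=[[1,0,0,0],[2,1,0,0],[-1,4,1,0],[-3,-1,-1,1]] U=[[-2,1,2,-2],[0,2,1,-1],[0,0,3,3],[0,0,0,-2]]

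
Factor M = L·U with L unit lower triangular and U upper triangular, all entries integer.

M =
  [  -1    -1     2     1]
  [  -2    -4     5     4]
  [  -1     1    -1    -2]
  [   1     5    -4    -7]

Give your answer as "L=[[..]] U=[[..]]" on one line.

  r1 -= 2·r0 → [0,-2,1,2]
  r2 -= 1·r0 → [0,2,-3,-3]
  r3 -= -1·r0 → [0,4,-2,-6]
  r2 -= -1·r1 → [0,0,-2,-1]
  r3 -= -2·r1 → [0,0,0,-2]
  r3 -= 0·r2 → [0,0,0,-2]

L=[[1,0,0,0],[2,1,0,0],[1,-1,1,0],[-1,-2,0,1]] U=[[-1,-1,2,1],[0,-2,1,2],[0,0,-2,-1],[0,0,0,-2]]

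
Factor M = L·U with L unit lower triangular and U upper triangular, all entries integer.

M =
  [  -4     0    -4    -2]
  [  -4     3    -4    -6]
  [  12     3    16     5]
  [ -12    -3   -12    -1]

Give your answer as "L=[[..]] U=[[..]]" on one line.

L=[[1,0,0,0],[1,1,0,0],[-3,1,1,0],[3,-1,0,1]] U=[[-4,0,-4,-2],[0,3,0,-4],[0,0,4,3],[0,0,0,1]]

  R1 -= 1·R0 → [0,3,0,-4]
  R2 -= -3·R0 → [0,3,4,-1]
  R3 -= 3·R0 → [0,-3,0,5]
  R2 -= 1·R1 → [0,0,4,3]
  R3 -= -1·R1 → [0,0,0,1]
  R3 -= 0·R2 → [0,0,0,1]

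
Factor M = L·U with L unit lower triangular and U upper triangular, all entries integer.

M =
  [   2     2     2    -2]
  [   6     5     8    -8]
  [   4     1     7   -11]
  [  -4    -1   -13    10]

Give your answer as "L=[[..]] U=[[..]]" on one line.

  r1 -= 3·r0 → [0,-1,2,-2]
  r2 -= 2·r0 → [0,-3,3,-7]
  r3 -= -2·r0 → [0,3,-9,6]
  r2 -= 3·r1 → [0,0,-3,-1]
  r3 -= -3·r1 → [0,0,-3,0]
  r3 -= 1·r2 → [0,0,0,1]

L=[[1,0,0,0],[3,1,0,0],[2,3,1,0],[-2,-3,1,1]] U=[[2,2,2,-2],[0,-1,2,-2],[0,0,-3,-1],[0,0,0,1]]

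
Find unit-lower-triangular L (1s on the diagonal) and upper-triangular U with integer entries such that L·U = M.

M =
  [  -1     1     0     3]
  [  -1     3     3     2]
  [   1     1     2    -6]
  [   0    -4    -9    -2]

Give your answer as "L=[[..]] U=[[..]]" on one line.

  R1 -= 1·R0 → [0,2,3,-1]
  R2 -= -1·R0 → [0,2,2,-3]
  R3 -= 0·R0 → [0,-4,-9,-2]
  R2 -= 1·R1 → [0,0,-1,-2]
  R3 -= -2·R1 → [0,0,-3,-4]
  R3 -= 3·R2 → [0,0,0,2]

L=[[1,0,0,0],[1,1,0,0],[-1,1,1,0],[0,-2,3,1]] U=[[-1,1,0,3],[0,2,3,-1],[0,0,-1,-2],[0,0,0,2]]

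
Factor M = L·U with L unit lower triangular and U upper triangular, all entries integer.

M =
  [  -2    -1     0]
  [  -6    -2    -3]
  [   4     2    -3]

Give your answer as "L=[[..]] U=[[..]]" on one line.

  row1 -= 3·row0 → [0,1,-3]
  row2 -= -2·row0 → [0,0,-3]
  row2 -= 0·row1 → [0,0,-3]

L=[[1,0,0],[3,1,0],[-2,0,1]] U=[[-2,-1,0],[0,1,-3],[0,0,-3]]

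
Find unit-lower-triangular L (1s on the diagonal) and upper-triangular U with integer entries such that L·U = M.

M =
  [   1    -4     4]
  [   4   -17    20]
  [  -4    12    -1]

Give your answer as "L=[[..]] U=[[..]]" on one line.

L=[[1,0,0],[4,1,0],[-4,4,1]] U=[[1,-4,4],[0,-1,4],[0,0,-1]]

  row1 -= 4·row0 → [0,-1,4]
  row2 -= -4·row0 → [0,-4,15]
  row2 -= 4·row1 → [0,0,-1]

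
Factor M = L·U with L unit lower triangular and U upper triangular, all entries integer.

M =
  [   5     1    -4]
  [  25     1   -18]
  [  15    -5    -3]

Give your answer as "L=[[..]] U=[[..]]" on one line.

  row1 -= 5·row0 → [0,-4,2]
  row2 -= 3·row0 → [0,-8,9]
  row2 -= 2·row1 → [0,0,5]

L=[[1,0,0],[5,1,0],[3,2,1]] U=[[5,1,-4],[0,-4,2],[0,0,5]]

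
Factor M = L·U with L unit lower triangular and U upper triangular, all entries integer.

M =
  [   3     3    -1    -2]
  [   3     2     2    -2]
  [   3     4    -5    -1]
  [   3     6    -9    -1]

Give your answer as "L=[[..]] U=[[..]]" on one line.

  row1 -= 1·row0 → [0,-1,3,0]
  row2 -= 1·row0 → [0,1,-4,1]
  row3 -= 1·row0 → [0,3,-8,1]
  row2 -= -1·row1 → [0,0,-1,1]
  row3 -= -3·row1 → [0,0,1,1]
  row3 -= -1·row2 → [0,0,0,2]

L=[[1,0,0,0],[1,1,0,0],[1,-1,1,0],[1,-3,-1,1]] U=[[3,3,-1,-2],[0,-1,3,0],[0,0,-1,1],[0,0,0,2]]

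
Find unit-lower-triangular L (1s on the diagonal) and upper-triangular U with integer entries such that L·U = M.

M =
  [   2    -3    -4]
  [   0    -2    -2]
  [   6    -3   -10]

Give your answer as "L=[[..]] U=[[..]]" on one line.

  row1 -= 0·row0 → [0,-2,-2]
  row2 -= 3·row0 → [0,6,2]
  row2 -= -3·row1 → [0,0,-4]

L=[[1,0,0],[0,1,0],[3,-3,1]] U=[[2,-3,-4],[0,-2,-2],[0,0,-4]]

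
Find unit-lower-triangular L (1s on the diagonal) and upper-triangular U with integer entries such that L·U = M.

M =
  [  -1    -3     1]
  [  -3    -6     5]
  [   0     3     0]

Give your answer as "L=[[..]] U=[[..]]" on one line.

  r1 -= 3·r0 → [0,3,2]
  r2 -= 0·r0 → [0,3,0]
  r2 -= 1·r1 → [0,0,-2]

L=[[1,0,0],[3,1,0],[0,1,1]] U=[[-1,-3,1],[0,3,2],[0,0,-2]]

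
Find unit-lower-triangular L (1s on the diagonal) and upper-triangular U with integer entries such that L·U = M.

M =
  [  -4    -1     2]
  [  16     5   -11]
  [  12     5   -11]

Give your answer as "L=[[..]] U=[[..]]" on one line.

L=[[1,0,0],[-4,1,0],[-3,2,1]] U=[[-4,-1,2],[0,1,-3],[0,0,1]]

  R1 -= -4·R0 → [0,1,-3]
  R2 -= -3·R0 → [0,2,-5]
  R2 -= 2·R1 → [0,0,1]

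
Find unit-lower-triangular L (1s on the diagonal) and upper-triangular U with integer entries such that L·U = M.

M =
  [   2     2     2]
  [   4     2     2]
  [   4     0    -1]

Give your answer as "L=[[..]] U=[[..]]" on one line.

L=[[1,0,0],[2,1,0],[2,2,1]] U=[[2,2,2],[0,-2,-2],[0,0,-1]]

  r1 -= 2·r0 → [0,-2,-2]
  r2 -= 2·r0 → [0,-4,-5]
  r2 -= 2·r1 → [0,0,-1]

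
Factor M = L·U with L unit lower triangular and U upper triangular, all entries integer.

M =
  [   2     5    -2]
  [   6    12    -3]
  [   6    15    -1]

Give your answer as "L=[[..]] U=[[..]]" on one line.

L=[[1,0,0],[3,1,0],[3,0,1]] U=[[2,5,-2],[0,-3,3],[0,0,5]]

  R1 -= 3·R0 → [0,-3,3]
  R2 -= 3·R0 → [0,0,5]
  R2 -= 0·R1 → [0,0,5]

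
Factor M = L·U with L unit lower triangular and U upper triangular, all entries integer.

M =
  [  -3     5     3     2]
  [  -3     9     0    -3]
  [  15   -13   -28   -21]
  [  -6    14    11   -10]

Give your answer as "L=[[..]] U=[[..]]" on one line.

  R1 -= 1·R0 → [0,4,-3,-5]
  R2 -= -5·R0 → [0,12,-13,-11]
  R3 -= 2·R0 → [0,4,5,-14]
  R2 -= 3·R1 → [0,0,-4,4]
  R3 -= 1·R1 → [0,0,8,-9]
  R3 -= -2·R2 → [0,0,0,-1]

L=[[1,0,0,0],[1,1,0,0],[-5,3,1,0],[2,1,-2,1]] U=[[-3,5,3,2],[0,4,-3,-5],[0,0,-4,4],[0,0,0,-1]]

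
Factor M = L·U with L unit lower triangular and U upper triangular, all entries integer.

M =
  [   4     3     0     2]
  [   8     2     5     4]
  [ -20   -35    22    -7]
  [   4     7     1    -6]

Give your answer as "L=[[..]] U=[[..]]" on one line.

  R1 -= 2·R0 → [0,-4,5,0]
  R2 -= -5·R0 → [0,-20,22,3]
  R3 -= 1·R0 → [0,4,1,-8]
  R2 -= 5·R1 → [0,0,-3,3]
  R3 -= -1·R1 → [0,0,6,-8]
  R3 -= -2·R2 → [0,0,0,-2]

L=[[1,0,0,0],[2,1,0,0],[-5,5,1,0],[1,-1,-2,1]] U=[[4,3,0,2],[0,-4,5,0],[0,0,-3,3],[0,0,0,-2]]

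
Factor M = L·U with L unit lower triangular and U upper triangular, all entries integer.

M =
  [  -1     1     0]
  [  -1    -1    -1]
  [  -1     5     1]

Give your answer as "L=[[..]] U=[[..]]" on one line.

L=[[1,0,0],[1,1,0],[1,-2,1]] U=[[-1,1,0],[0,-2,-1],[0,0,-1]]

  R1 -= 1·R0 → [0,-2,-1]
  R2 -= 1·R0 → [0,4,1]
  R2 -= -2·R1 → [0,0,-1]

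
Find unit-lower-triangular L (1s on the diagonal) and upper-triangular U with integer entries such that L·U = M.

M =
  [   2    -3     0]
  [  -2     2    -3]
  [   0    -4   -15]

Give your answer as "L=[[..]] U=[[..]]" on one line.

  row1 -= -1·row0 → [0,-1,-3]
  row2 -= 0·row0 → [0,-4,-15]
  row2 -= 4·row1 → [0,0,-3]

L=[[1,0,0],[-1,1,0],[0,4,1]] U=[[2,-3,0],[0,-1,-3],[0,0,-3]]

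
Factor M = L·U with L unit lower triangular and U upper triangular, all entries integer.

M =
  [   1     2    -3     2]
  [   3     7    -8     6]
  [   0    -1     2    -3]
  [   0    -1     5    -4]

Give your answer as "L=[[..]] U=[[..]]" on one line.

L=[[1,0,0,0],[3,1,0,0],[0,-1,1,0],[0,-1,2,1]] U=[[1,2,-3,2],[0,1,1,0],[0,0,3,-3],[0,0,0,2]]

  R1 -= 3·R0 → [0,1,1,0]
  R2 -= 0·R0 → [0,-1,2,-3]
  R3 -= 0·R0 → [0,-1,5,-4]
  R2 -= -1·R1 → [0,0,3,-3]
  R3 -= -1·R1 → [0,0,6,-4]
  R3 -= 2·R2 → [0,0,0,2]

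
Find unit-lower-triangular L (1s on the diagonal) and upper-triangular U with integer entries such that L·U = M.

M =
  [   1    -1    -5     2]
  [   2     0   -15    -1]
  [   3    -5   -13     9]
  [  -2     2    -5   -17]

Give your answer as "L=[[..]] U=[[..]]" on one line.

  row1 -= 2·row0 → [0,2,-5,-5]
  row2 -= 3·row0 → [0,-2,2,3]
  row3 -= -2·row0 → [0,0,-15,-13]
  row2 -= -1·row1 → [0,0,-3,-2]
  row3 -= 0·row1 → [0,0,-15,-13]
  row3 -= 5·row2 → [0,0,0,-3]

L=[[1,0,0,0],[2,1,0,0],[3,-1,1,0],[-2,0,5,1]] U=[[1,-1,-5,2],[0,2,-5,-5],[0,0,-3,-2],[0,0,0,-3]]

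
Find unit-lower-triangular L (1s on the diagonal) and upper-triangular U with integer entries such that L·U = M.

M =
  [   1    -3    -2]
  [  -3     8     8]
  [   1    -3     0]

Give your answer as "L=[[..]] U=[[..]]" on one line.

L=[[1,0,0],[-3,1,0],[1,0,1]] U=[[1,-3,-2],[0,-1,2],[0,0,2]]

  row1 -= -3·row0 → [0,-1,2]
  row2 -= 1·row0 → [0,0,2]
  row2 -= 0·row1 → [0,0,2]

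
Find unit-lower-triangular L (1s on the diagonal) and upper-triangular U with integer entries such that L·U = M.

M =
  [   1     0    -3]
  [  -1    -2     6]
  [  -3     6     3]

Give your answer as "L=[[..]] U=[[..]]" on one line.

L=[[1,0,0],[-1,1,0],[-3,-3,1]] U=[[1,0,-3],[0,-2,3],[0,0,3]]

  r1 -= -1·r0 → [0,-2,3]
  r2 -= -3·r0 → [0,6,-6]
  r2 -= -3·r1 → [0,0,3]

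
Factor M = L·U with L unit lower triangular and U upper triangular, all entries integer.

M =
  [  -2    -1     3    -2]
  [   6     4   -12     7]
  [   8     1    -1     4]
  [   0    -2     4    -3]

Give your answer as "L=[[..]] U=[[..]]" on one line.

  r1 -= -3·r0 → [0,1,-3,1]
  r2 -= -4·r0 → [0,-3,11,-4]
  r3 -= 0·r0 → [0,-2,4,-3]
  r2 -= -3·r1 → [0,0,2,-1]
  r3 -= -2·r1 → [0,0,-2,-1]
  r3 -= -1·r2 → [0,0,0,-2]

L=[[1,0,0,0],[-3,1,0,0],[-4,-3,1,0],[0,-2,-1,1]] U=[[-2,-1,3,-2],[0,1,-3,1],[0,0,2,-1],[0,0,0,-2]]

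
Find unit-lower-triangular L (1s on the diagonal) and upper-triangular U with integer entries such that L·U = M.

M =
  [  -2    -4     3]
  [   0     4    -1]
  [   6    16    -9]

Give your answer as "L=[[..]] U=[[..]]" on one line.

L=[[1,0,0],[0,1,0],[-3,1,1]] U=[[-2,-4,3],[0,4,-1],[0,0,1]]

  row1 -= 0·row0 → [0,4,-1]
  row2 -= -3·row0 → [0,4,0]
  row2 -= 1·row1 → [0,0,1]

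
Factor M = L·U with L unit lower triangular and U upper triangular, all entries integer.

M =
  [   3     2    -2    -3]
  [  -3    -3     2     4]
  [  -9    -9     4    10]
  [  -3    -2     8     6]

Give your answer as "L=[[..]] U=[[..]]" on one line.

L=[[1,0,0,0],[-1,1,0,0],[-3,3,1,0],[-1,0,-3,1]] U=[[3,2,-2,-3],[0,-1,0,1],[0,0,-2,-2],[0,0,0,-3]]

  row1 -= -1·row0 → [0,-1,0,1]
  row2 -= -3·row0 → [0,-3,-2,1]
  row3 -= -1·row0 → [0,0,6,3]
  row2 -= 3·row1 → [0,0,-2,-2]
  row3 -= 0·row1 → [0,0,6,3]
  row3 -= -3·row2 → [0,0,0,-3]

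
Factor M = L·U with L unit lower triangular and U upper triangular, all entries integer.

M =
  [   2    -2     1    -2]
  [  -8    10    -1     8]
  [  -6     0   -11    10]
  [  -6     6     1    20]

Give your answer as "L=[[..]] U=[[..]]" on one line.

  r1 -= -4·r0 → [0,2,3,0]
  r2 -= -3·r0 → [0,-6,-8,4]
  r3 -= -3·r0 → [0,0,4,14]
  r2 -= -3·r1 → [0,0,1,4]
  r3 -= 0·r1 → [0,0,4,14]
  r3 -= 4·r2 → [0,0,0,-2]

L=[[1,0,0,0],[-4,1,0,0],[-3,-3,1,0],[-3,0,4,1]] U=[[2,-2,1,-2],[0,2,3,0],[0,0,1,4],[0,0,0,-2]]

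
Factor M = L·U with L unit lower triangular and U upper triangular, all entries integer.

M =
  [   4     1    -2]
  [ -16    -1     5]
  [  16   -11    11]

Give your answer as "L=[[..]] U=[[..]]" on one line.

  r1 -= -4·r0 → [0,3,-3]
  r2 -= 4·r0 → [0,-15,19]
  r2 -= -5·r1 → [0,0,4]

L=[[1,0,0],[-4,1,0],[4,-5,1]] U=[[4,1,-2],[0,3,-3],[0,0,4]]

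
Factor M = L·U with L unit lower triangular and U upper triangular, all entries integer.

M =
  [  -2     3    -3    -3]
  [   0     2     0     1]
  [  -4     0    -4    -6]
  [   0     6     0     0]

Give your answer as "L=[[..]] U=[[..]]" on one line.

  R1 -= 0·R0 → [0,2,0,1]
  R2 -= 2·R0 → [0,-6,2,0]
  R3 -= 0·R0 → [0,6,0,0]
  R2 -= -3·R1 → [0,0,2,3]
  R3 -= 3·R1 → [0,0,0,-3]
  R3 -= 0·R2 → [0,0,0,-3]

L=[[1,0,0,0],[0,1,0,0],[2,-3,1,0],[0,3,0,1]] U=[[-2,3,-3,-3],[0,2,0,1],[0,0,2,3],[0,0,0,-3]]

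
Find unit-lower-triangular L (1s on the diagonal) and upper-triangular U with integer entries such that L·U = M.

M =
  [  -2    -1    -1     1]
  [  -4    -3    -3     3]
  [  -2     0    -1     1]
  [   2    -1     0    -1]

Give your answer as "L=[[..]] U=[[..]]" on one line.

  R1 -= 2·R0 → [0,-1,-1,1]
  R2 -= 1·R0 → [0,1,0,0]
  R3 -= -1·R0 → [0,-2,-1,0]
  R2 -= -1·R1 → [0,0,-1,1]
  R3 -= 2·R1 → [0,0,1,-2]
  R3 -= -1·R2 → [0,0,0,-1]

L=[[1,0,0,0],[2,1,0,0],[1,-1,1,0],[-1,2,-1,1]] U=[[-2,-1,-1,1],[0,-1,-1,1],[0,0,-1,1],[0,0,0,-1]]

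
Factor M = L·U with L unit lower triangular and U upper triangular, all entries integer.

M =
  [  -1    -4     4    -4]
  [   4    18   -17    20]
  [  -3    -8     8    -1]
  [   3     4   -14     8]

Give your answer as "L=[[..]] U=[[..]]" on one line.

  row1 -= -4·row0 → [0,2,-1,4]
  row2 -= 3·row0 → [0,4,-4,11]
  row3 -= -3·row0 → [0,-8,-2,-4]
  row2 -= 2·row1 → [0,0,-2,3]
  row3 -= -4·row1 → [0,0,-6,12]
  row3 -= 3·row2 → [0,0,0,3]

L=[[1,0,0,0],[-4,1,0,0],[3,2,1,0],[-3,-4,3,1]] U=[[-1,-4,4,-4],[0,2,-1,4],[0,0,-2,3],[0,0,0,3]]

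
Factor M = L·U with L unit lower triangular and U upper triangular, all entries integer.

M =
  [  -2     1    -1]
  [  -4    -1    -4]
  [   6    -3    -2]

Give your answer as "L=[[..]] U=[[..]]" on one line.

  R1 -= 2·R0 → [0,-3,-2]
  R2 -= -3·R0 → [0,0,-5]
  R2 -= 0·R1 → [0,0,-5]

L=[[1,0,0],[2,1,0],[-3,0,1]] U=[[-2,1,-1],[0,-3,-2],[0,0,-5]]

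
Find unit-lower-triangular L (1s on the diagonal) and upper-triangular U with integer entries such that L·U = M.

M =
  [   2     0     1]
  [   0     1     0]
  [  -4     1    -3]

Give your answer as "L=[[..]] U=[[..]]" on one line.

  row1 -= 0·row0 → [0,1,0]
  row2 -= -2·row0 → [0,1,-1]
  row2 -= 1·row1 → [0,0,-1]

L=[[1,0,0],[0,1,0],[-2,1,1]] U=[[2,0,1],[0,1,0],[0,0,-1]]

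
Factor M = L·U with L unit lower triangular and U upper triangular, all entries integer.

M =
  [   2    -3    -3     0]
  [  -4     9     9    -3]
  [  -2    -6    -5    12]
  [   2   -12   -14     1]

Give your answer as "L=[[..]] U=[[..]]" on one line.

L=[[1,0,0,0],[-2,1,0,0],[-1,-3,1,0],[1,-3,-2,1]] U=[[2,-3,-3,0],[0,3,3,-3],[0,0,1,3],[0,0,0,-2]]

  row1 -= -2·row0 → [0,3,3,-3]
  row2 -= -1·row0 → [0,-9,-8,12]
  row3 -= 1·row0 → [0,-9,-11,1]
  row2 -= -3·row1 → [0,0,1,3]
  row3 -= -3·row1 → [0,0,-2,-8]
  row3 -= -2·row2 → [0,0,0,-2]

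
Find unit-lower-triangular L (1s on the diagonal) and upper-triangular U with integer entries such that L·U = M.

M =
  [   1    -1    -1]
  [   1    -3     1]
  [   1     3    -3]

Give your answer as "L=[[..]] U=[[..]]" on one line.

  R1 -= 1·R0 → [0,-2,2]
  R2 -= 1·R0 → [0,4,-2]
  R2 -= -2·R1 → [0,0,2]

L=[[1,0,0],[1,1,0],[1,-2,1]] U=[[1,-1,-1],[0,-2,2],[0,0,2]]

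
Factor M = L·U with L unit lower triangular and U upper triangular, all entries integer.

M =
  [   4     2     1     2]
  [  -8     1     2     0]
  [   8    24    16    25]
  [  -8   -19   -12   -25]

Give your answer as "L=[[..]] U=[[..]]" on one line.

L=[[1,0,0,0],[-2,1,0,0],[2,4,1,0],[-2,-3,-1,1]] U=[[4,2,1,2],[0,5,4,4],[0,0,-2,5],[0,0,0,-4]]

  row1 -= -2·row0 → [0,5,4,4]
  row2 -= 2·row0 → [0,20,14,21]
  row3 -= -2·row0 → [0,-15,-10,-21]
  row2 -= 4·row1 → [0,0,-2,5]
  row3 -= -3·row1 → [0,0,2,-9]
  row3 -= -1·row2 → [0,0,0,-4]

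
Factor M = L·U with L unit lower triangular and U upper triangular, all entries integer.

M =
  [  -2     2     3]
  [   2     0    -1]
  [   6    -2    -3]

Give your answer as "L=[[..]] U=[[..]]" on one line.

L=[[1,0,0],[-1,1,0],[-3,2,1]] U=[[-2,2,3],[0,2,2],[0,0,2]]

  row1 -= -1·row0 → [0,2,2]
  row2 -= -3·row0 → [0,4,6]
  row2 -= 2·row1 → [0,0,2]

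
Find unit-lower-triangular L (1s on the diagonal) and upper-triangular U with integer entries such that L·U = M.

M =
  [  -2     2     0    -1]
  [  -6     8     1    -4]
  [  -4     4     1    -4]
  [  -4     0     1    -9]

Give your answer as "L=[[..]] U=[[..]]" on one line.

  r1 -= 3·r0 → [0,2,1,-1]
  r2 -= 2·r0 → [0,0,1,-2]
  r3 -= 2·r0 → [0,-4,1,-7]
  r2 -= 0·r1 → [0,0,1,-2]
  r3 -= -2·r1 → [0,0,3,-9]
  r3 -= 3·r2 → [0,0,0,-3]

L=[[1,0,0,0],[3,1,0,0],[2,0,1,0],[2,-2,3,1]] U=[[-2,2,0,-1],[0,2,1,-1],[0,0,1,-2],[0,0,0,-3]]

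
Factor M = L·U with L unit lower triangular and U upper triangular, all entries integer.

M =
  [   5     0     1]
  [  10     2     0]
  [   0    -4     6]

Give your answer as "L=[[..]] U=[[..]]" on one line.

L=[[1,0,0],[2,1,0],[0,-2,1]] U=[[5,0,1],[0,2,-2],[0,0,2]]

  r1 -= 2·r0 → [0,2,-2]
  r2 -= 0·r0 → [0,-4,6]
  r2 -= -2·r1 → [0,0,2]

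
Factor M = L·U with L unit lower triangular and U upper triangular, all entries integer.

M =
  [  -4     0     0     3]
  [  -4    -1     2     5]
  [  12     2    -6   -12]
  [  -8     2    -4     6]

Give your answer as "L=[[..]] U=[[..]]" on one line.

L=[[1,0,0,0],[1,1,0,0],[-3,-2,1,0],[2,-2,0,1]] U=[[-4,0,0,3],[0,-1,2,2],[0,0,-2,1],[0,0,0,4]]

  r1 -= 1·r0 → [0,-1,2,2]
  r2 -= -3·r0 → [0,2,-6,-3]
  r3 -= 2·r0 → [0,2,-4,0]
  r2 -= -2·r1 → [0,0,-2,1]
  r3 -= -2·r1 → [0,0,0,4]
  r3 -= 0·r2 → [0,0,0,4]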